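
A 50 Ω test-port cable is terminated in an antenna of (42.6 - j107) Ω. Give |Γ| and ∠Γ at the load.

Γ ≈ 0.758 ∠ -44.8°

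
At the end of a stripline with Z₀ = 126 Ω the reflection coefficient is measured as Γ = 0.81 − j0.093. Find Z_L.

Z_L ≈ 944 − j524 Ω

Z_L = Z_0·(1 + Γ)/(1 − Γ) = 126·(1.81 − j0.093)/(0.19 + j0.093)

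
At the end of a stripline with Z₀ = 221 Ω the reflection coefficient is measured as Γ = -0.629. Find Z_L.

Z_L = Z_0·(1 + Γ)/(1 − Γ) = 221·(0.371)/(1.63)

Z_L ≈ 50.3 Ω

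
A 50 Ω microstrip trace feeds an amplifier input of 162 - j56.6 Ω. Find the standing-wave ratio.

Γ = (Z_L − Z_0)/(Z_L + Z_0) = (112 − j56.6)/(212 − j56.6)
|Γ| = 125/219 = 0.572
VSWR = (1 + |Γ|)/(1 − |Γ|) = 1.57/0.428

VSWR ≈ 3.67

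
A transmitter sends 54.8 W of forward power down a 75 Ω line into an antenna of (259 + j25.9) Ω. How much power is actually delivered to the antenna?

|Γ| = |(184 + j25.9)/(334 + j25.9)| = 0.555
|Γ|² = 0.308
P_refl = |Γ|²·P_inc = 16.9 W, P_del = (1 − |Γ|²)·P_inc = 37.9 W

P_delivered ≈ 37.9 W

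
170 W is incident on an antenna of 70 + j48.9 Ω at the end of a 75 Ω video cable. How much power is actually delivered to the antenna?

|Γ| = |(-5 + j48.9)/(145 + j48.9)| = 0.321
|Γ|² = 0.103
P_refl = |Γ|²·P_inc = 17.5 W, P_del = (1 − |Γ|²)·P_inc = 152 W

P_delivered ≈ 152 W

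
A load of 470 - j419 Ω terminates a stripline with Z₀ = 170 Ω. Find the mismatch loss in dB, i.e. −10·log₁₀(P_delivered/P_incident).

Γ = (300 − j419)/(640 − j419), |Γ| = 0.674
|Γ|² = 0.454, so P_del/P_inc = 1 − |Γ|² = 0.546
ML = −10·log₁₀(1 − |Γ|²)

mismatch loss ≈ 2.63 dB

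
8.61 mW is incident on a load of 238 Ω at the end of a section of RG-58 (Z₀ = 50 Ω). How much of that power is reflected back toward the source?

Γ = (238 − 50)/(238 + 50) = 0.653
|Γ|² = 0.426
P_refl = |Γ|²·P_inc = 3.67 mW, P_del = (1 − |Γ|²)·P_inc = 4.94 mW

P_reflected ≈ 3.67 mW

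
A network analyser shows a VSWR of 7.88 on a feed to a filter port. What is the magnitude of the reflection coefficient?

|Γ| ≈ 0.775

|Γ| = (S − 1)/(S + 1) = (7.88 − 1)/(7.88 + 1) = 6.88/8.88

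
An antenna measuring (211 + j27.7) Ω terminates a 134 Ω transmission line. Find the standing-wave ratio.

Γ = (Z_L − Z_0)/(Z_L + Z_0) = (77 + j27.7)/(345 + j27.7)
|Γ| = 81.8/346 = 0.236
VSWR = (1 + |Γ|)/(1 − |Γ|) = 1.24/0.764

VSWR ≈ 1.62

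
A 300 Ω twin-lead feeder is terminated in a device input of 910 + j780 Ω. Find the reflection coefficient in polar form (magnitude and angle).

Γ = (Z_L − Z_0)/(Z_L + Z_0) = (610 + j780)/(1210 + j780)
|Γ| = 990/1440 = 0.688

Γ ≈ 0.688 ∠ 19.2°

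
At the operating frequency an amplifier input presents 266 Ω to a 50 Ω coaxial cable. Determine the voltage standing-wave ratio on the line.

For a purely resistive load, VSWR = R_L/Z_0 or Z_0/R_L (whichever > 1) = 266/50

VSWR ≈ 5.32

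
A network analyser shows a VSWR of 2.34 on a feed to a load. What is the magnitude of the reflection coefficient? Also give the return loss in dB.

|Γ| = (S − 1)/(S + 1) = (2.34 − 1)/(2.34 + 1) = 1.34/3.34
RL = −20·log₁₀|Γ| = −20·log₁₀(0.401)

|Γ| ≈ 0.401; return loss ≈ 7.93 dB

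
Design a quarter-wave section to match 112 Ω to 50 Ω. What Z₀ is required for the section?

Z_qwt ≈ 74.8 Ω

Z_qwt = √(Z_0·R_L) = √(50 × 112) = √5600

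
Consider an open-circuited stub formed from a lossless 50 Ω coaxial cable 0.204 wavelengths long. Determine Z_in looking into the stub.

Z_in ≈ −j14.9 Ω

βl = 2π × 0.204 = 73.4°
tan(βl) = 3.36
For an open-circuited stub, Z_in = −jZ_0·cot(βl) = −jZ_0/tan(βl)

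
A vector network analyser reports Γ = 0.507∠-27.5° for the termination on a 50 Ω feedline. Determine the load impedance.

Z_L ≈ 104 − j65.5 Ω

Z_L = Z_0·(1 + Γ)/(1 − Γ) = 50·(1.45 − j0.234)/(0.55 + j0.234)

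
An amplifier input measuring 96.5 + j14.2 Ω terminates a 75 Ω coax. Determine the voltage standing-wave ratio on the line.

VSWR ≈ 1.35

Γ = (Z_L − Z_0)/(Z_L + Z_0) = (21.5 + j14.2)/(171.5 + j14.2)
|Γ| = 25.8/172 = 0.15
VSWR = (1 + |Γ|)/(1 − |Γ|) = 1.15/0.85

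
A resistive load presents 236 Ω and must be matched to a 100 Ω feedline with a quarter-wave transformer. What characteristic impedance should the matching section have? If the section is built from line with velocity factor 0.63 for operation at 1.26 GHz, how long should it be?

Z_qwt ≈ 154 Ω; length ≈ 3.75 cm

Z_qwt = √(Z_0·R_L) = √(100 × 236) = √23600
λ = 0.63·c/f = 0.15 m, so l = λ/4 = 0.0375 m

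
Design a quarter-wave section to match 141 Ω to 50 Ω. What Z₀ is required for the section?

Z_qwt ≈ 84 Ω

Z_qwt = √(Z_0·R_L) = √(50 × 141) = √7050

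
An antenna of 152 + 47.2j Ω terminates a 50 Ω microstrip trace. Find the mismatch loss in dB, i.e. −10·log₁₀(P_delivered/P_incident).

Γ = (102 + j47.2)/(202 + j47.2), |Γ| = 0.542
|Γ|² = 0.294, so P_del/P_inc = 1 − |Γ|² = 0.706
ML = −10·log₁₀(1 − |Γ|²)

mismatch loss ≈ 1.51 dB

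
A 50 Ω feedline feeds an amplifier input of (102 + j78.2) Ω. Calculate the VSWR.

VSWR ≈ 3.44

Γ = (Z_L − Z_0)/(Z_L + Z_0) = (52 + j78.2)/(152 + j78.2)
|Γ| = 93.9/171 = 0.549
VSWR = (1 + |Γ|)/(1 − |Γ|) = 1.55/0.451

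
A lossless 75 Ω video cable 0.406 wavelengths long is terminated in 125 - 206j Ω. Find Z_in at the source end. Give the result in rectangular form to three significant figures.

Z_in ≈ 92.6 + j182 Ω

βl = 2π × 0.406 = 146°
tan(βl) = tan(146°) = -0.67
Z_in = Z_0·(Z_L + jZ_0·tanβl)/(Z_0 + jZ_L·tanβl)
     = 75·(125 − j256)/(-63.1 − j83.8)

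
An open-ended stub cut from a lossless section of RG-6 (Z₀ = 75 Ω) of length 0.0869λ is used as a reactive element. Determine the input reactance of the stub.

X_in ≈ -123 Ω (capacitive)

βl = 2π × 0.0869 = 31.3°
tan(βl) = 0.608
For an open-ended stub, Z_in = −jZ_0·cot(βl) = −jZ_0/tan(βl)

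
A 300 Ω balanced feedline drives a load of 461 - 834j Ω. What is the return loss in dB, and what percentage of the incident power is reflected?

RL ≈ 2.47 dB; 56.6% of incident power reflected

Γ = (161 − j834)/(761 − j834), |Γ| = 0.752
RL = −20·log₁₀(0.752) = 2.47 dB
P_refl/P_inc = |Γ|² = 0.566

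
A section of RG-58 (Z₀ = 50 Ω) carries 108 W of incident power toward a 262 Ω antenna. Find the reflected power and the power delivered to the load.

P_reflected ≈ 49.9 W; P_delivered ≈ 58.1 W

Γ = (262 − 50)/(262 + 50) = 0.679
|Γ|² = 0.462
P_refl = |Γ|²·P_inc = 49.9 W, P_del = (1 − |Γ|²)·P_inc = 58.1 W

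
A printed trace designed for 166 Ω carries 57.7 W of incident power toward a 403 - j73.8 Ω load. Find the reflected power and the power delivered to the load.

P_reflected ≈ 10.8 W; P_delivered ≈ 46.9 W

|Γ| = |(237 − j73.8)/(569 − j73.8)| = 0.433
|Γ|² = 0.187
P_refl = |Γ|²·P_inc = 10.8 W, P_del = (1 − |Γ|²)·P_inc = 46.9 W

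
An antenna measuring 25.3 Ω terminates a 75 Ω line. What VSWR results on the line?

VSWR ≈ 2.96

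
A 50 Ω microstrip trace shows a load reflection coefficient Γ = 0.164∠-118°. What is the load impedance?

Z_L ≈ 41.2 − j12.3 Ω

Z_L = Z_0·(1 + Γ)/(1 − Γ) = 50·(0.923 − j0.145)/(1.08 + j0.145)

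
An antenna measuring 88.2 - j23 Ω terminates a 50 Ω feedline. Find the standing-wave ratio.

VSWR ≈ 1.93

Γ = (Z_L − Z_0)/(Z_L + Z_0) = (38.2 − j23)/(138.2 − j23)
|Γ| = 44.6/140 = 0.318
VSWR = (1 + |Γ|)/(1 − |Γ|) = 1.32/0.682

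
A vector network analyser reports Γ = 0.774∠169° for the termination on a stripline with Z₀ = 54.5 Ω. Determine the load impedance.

Z_L = Z_0·(1 + Γ)/(1 − Γ) = 54.5·(0.24 + j0.148)/(1.76 − j0.148)

Z_L ≈ 7.01 + j5.16 Ω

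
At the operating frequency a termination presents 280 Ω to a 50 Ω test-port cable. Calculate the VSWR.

For a purely resistive load, VSWR = R_L/Z_0 or Z_0/R_L (whichever > 1) = 280/50

VSWR ≈ 5.6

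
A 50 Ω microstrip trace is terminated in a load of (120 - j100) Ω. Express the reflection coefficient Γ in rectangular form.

Γ ≈ 0.563 − j0.257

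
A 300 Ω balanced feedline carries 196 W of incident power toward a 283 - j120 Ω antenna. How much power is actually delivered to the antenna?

P_delivered ≈ 188 W

|Γ| = |(-17 − j120)/(583 − j120)| = 0.204
|Γ|² = 0.0415
P_refl = |Γ|²·P_inc = 8.13 W, P_del = (1 − |Γ|²)·P_inc = 188 W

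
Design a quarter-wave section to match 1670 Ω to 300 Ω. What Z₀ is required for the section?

Z_qwt ≈ 708 Ω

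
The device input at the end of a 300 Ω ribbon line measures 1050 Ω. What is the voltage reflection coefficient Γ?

Γ = (Z_L − Z_0)/(Z_L + Z_0) = (1050 − 300)/(1050 + 300) = 750/1350

Γ = 0.556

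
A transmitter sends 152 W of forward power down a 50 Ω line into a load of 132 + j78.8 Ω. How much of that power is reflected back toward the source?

|Γ| = |(82 + j78.8)/(182 + j78.8)| = 0.573
|Γ|² = 0.329
P_refl = |Γ|²·P_inc = 50 W, P_del = (1 − |Γ|²)·P_inc = 102 W

P_reflected ≈ 50 W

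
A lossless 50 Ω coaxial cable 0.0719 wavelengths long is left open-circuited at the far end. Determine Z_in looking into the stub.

βl = 2π × 0.0719 = 25.9°
tan(βl) = 0.485
For an open-circuited stub, Z_in = −jZ_0·cot(βl) = −jZ_0/tan(βl)

Z_in ≈ −j103 Ω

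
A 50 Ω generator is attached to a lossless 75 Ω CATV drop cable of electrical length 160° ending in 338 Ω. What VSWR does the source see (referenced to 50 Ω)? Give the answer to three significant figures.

tan(βl) = -0.364
Z_in = Z_0·(Z_L + jZ_0·tanβl)/(Z_0 + jZ_L·tanβl) = 104 + j143 Ω
Γ_s = (Z_in − Z_s)/(Z_in + Z_s) = (53.7 + j143)/(154 + j143), |Γ_s| = 0.727
VSWR = (1 + |Γ_s|)/(1 − |Γ_s|)

VSWR ≈ 6.33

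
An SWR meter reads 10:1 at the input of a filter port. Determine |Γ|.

|Γ| = (S − 1)/(S + 1) = (10 − 1)/(10 + 1) = 9/11

|Γ| ≈ 0.818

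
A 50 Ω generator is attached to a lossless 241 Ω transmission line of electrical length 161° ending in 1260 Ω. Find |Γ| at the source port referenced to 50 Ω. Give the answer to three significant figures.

tan(βl) = -0.344
Z_in = Z_0·(Z_L + jZ_0·tanβl)/(Z_0 + jZ_L·tanβl) = 332 + j515 Ω
Γ_s = (Z_in − Z_s)/(Z_in + Z_s) = (282 + j515)/(382 + j515), |Γ_s| = 0.916

|Γ| ≈ 0.916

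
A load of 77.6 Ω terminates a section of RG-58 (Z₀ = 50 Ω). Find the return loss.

Γ = (77.6 − 50)/(77.6 + 50) = 0.216
RL = −20·log₁₀|Γ| = −20·log₁₀(0.216)

RL ≈ 13.3 dB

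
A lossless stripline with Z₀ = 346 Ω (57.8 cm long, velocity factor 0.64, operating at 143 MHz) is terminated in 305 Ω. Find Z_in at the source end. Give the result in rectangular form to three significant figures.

Z_in ≈ 318 − j30.8 Ω

λ = v/f = 0.64·c / 143 MHz = 1.34 m
βl = 2π·l/λ = 2π × 0.43 = 155°
tan(βl) = tan(155°) = -0.467
Z_in = Z_0·(Z_L + jZ_0·tanβl)/(Z_0 + jZ_L·tanβl)
     = 346·(305 − j162)/(346 − j142)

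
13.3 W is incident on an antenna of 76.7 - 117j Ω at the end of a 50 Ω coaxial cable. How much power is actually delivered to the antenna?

P_delivered ≈ 6.86 W

|Γ| = |(26.7 − j117)/(126.7 − j117)| = 0.696
|Γ|² = 0.484
P_refl = |Γ|²·P_inc = 6.44 W, P_del = (1 − |Γ|²)·P_inc = 6.86 W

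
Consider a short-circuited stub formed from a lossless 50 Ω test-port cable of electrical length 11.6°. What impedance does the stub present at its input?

tan(βl) = 0.205
For a short-circuited stub, Z_in = jZ_0·tan(βl)

Z_in ≈ +j10.3 Ω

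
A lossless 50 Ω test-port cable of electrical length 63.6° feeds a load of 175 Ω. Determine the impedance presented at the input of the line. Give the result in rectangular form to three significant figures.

Z_in ≈ 17.5 − j22.3 Ω

tan(βl) = tan(63.6°) = 2.01
Z_in = Z_0·(Z_L + jZ_0·tanβl)/(Z_0 + jZ_L·tanβl)
     = 50·(175 + j101)/(50 + j353)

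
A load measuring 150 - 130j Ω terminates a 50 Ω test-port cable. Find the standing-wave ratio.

VSWR ≈ 5.4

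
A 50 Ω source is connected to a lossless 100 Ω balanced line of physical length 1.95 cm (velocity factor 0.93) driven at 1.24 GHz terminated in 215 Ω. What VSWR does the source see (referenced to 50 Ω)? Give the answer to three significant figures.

λ = v/f = 0.93·c / 1.24 GHz = 0.225 m
βl = 2π·l/λ = 2π × 0.0867 = 31.2°
tan(βl) = 0.606
Z_in = Z_0·(Z_L + jZ_0·tanβl)/(Z_0 + jZ_L·tanβl) = 109 − j81.4 Ω
Γ_s = (Z_in − Z_s)/(Z_in + Z_s) = (59 − j81.4)/(159 − j81.4), |Γ_s| = 0.563
VSWR = (1 + |Γ_s|)/(1 − |Γ_s|)

VSWR ≈ 3.57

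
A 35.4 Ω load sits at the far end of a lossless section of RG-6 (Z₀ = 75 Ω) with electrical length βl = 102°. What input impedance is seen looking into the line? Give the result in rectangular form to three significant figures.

Z_in ≈ 138 − j46.2 Ω

tan(βl) = tan(102°) = -4.7
Z_in = Z_0·(Z_L + jZ_0·tanβl)/(Z_0 + jZ_L·tanβl)
     = 75·(35.4 − j353)/(75 − j167)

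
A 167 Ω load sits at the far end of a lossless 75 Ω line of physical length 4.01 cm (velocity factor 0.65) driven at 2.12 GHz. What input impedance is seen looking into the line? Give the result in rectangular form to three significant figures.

Z_in ≈ 104 + j66.6 Ω

λ = v/f = 0.65·c / 2.12 GHz = 0.092 m
βl = 2π·l/λ = 2π × 0.436 = 157°
tan(βl) = tan(157°) = -0.426
Z_in = Z_0·(Z_L + jZ_0·tanβl)/(Z_0 + jZ_L·tanβl)
     = 75·(167 − j31.9)/(75 − j71.1)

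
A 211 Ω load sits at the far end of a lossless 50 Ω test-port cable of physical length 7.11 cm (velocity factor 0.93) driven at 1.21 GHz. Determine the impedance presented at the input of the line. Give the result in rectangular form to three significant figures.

Z_in ≈ 13.5 + j18 Ω

λ = v/f = 0.93·c / 1.21 GHz = 0.231 m
βl = 2π·l/λ = 2π × 0.308 = 111°
tan(βl) = tan(111°) = -2.6
Z_in = Z_0·(Z_L + jZ_0·tanβl)/(Z_0 + jZ_L·tanβl)
     = 50·(211 − j130)/(50 − j549)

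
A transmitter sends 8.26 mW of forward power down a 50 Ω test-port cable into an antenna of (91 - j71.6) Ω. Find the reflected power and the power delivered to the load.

P_reflected ≈ 2.25 mW; P_delivered ≈ 6.01 mW

|Γ| = |(41 − j71.6)/(141 − j71.6)| = 0.522
|Γ|² = 0.272
P_refl = |Γ|²·P_inc = 2.25 mW, P_del = (1 − |Γ|²)·P_inc = 6.01 mW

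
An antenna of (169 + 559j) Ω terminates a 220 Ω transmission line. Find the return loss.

Γ = (-51 + j559)/(389 + j559), |Γ| = 0.824
RL = −20·log₁₀|Γ| = −20·log₁₀(0.824)

RL ≈ 1.68 dB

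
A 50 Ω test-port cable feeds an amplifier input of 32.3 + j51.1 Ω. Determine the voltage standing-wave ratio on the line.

VSWR ≈ 3.53

Γ = (Z_L − Z_0)/(Z_L + Z_0) = (-17.7 + j51.1)/(82.3 + j51.1)
|Γ| = 54.1/96.9 = 0.558
VSWR = (1 + |Γ|)/(1 − |Γ|) = 1.56/0.442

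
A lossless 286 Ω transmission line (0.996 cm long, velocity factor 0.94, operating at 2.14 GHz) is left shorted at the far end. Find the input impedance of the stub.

Z_in ≈ +j147 Ω

λ = v/f = 0.94·c / 2.14 GHz = 0.132 m
βl = 2π·l/λ = 2π × 0.0756 = 27.2°
tan(βl) = 0.514
For a shorted stub, Z_in = jZ_0·tan(βl)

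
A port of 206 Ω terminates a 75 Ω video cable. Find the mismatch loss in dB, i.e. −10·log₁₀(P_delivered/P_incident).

Γ = (206 − 75)/(206 + 75) = 0.466
|Γ|² = 0.217, so P_del/P_inc = 1 − |Γ|² = 0.783
ML = −10·log₁₀(1 − |Γ|²)

mismatch loss ≈ 1.06 dB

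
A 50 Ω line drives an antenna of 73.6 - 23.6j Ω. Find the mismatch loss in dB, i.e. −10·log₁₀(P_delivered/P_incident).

mismatch loss ≈ 0.317 dB

Γ = (23.6 − j23.6)/(123.6 − j23.6), |Γ| = 0.265
|Γ|² = 0.0704, so P_del/P_inc = 1 − |Γ|² = 0.93
ML = −10·log₁₀(1 − |Γ|²)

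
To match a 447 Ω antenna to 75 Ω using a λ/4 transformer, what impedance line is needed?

Z_qwt = √(Z_0·R_L) = √(75 × 447) = √33520

Z_qwt ≈ 183 Ω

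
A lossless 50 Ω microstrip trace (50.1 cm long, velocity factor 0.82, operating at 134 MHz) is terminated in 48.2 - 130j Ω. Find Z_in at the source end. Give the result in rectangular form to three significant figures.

Z_in ≈ 7.07 + j25.3 Ω

λ = v/f = 0.82·c / 134 MHz = 1.84 m
βl = 2π·l/λ = 2π × 0.273 = 98.2°
tan(βl) = tan(98.2°) = -6.9
Z_in = Z_0·(Z_L + jZ_0·tanβl)/(Z_0 + jZ_L·tanβl)
     = 50·(48.2 − j475)/(-847 − j333)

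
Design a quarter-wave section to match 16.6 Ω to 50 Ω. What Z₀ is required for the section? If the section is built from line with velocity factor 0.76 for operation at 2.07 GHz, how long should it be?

Z_qwt ≈ 28.8 Ω; length ≈ 2.75 cm

Z_qwt = √(Z_0·R_L) = √(50 × 16.6) = √830
λ = 0.76·c/f = 0.11 m, so l = λ/4 = 0.0275 m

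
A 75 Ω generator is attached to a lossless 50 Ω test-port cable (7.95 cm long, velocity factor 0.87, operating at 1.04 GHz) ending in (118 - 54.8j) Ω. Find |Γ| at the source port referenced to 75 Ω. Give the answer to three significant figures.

|Γ| ≈ 0.573

λ = v/f = 0.87·c / 1.04 GHz = 0.251 m
βl = 2π·l/λ = 2π × 0.317 = 114°
tan(βl) = -2.24
Z_in = Z_0·(Z_L + jZ_0·tanβl)/(Z_0 + jZ_L·tanβl) = 23.6 + j28.8 Ω
Γ_s = (Z_in − Z_s)/(Z_in + Z_s) = (-51.4 + j28.8)/(98.6 + j28.8), |Γ_s| = 0.573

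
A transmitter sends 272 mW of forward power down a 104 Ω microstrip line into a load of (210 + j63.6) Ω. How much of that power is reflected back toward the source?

|Γ| = |(106 + j63.6)/(314 + j63.6)| = 0.386
|Γ|² = 0.149
P_refl = |Γ|²·P_inc = 40.5 mW, P_del = (1 − |Γ|²)·P_inc = 232 mW

P_reflected ≈ 40.5 mW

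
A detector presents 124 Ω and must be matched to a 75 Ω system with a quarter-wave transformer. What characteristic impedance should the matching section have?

Z_qwt = √(Z_0·R_L) = √(75 × 124) = √9300

Z_qwt ≈ 96.4 Ω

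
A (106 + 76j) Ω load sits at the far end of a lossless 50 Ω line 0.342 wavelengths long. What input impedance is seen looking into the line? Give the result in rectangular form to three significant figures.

Z_in ≈ 16.4 + j15.8 Ω

βl = 2π × 0.342 = 123°
tan(βl) = tan(123°) = -1.53
Z_in = Z_0·(Z_L + jZ_0·tanβl)/(Z_0 + jZ_L·tanβl)
     = 50·(106 − j0.641)/(166 − j162)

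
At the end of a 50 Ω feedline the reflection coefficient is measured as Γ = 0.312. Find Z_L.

Z_L ≈ 95.3 Ω

Z_L = Z_0·(1 + Γ)/(1 − Γ) = 50·(1.31)/(0.688)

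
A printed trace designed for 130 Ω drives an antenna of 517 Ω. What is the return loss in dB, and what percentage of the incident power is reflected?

Γ = (517 − 130)/(517 + 130) = 0.598
RL = −20·log₁₀(0.598) = 4.46 dB
P_refl/P_inc = |Γ|² = 0.358

RL ≈ 4.46 dB; 35.8% of incident power reflected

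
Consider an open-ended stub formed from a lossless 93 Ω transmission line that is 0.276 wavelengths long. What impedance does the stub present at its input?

Z_in ≈ +j15.3 Ω

βl = 2π × 0.276 = 99.4°
tan(βl) = -6.07
For an open-ended stub, Z_in = −jZ_0·cot(βl) = −jZ_0/tan(βl)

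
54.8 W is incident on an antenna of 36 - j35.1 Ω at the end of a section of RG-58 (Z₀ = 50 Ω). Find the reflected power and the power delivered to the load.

P_reflected ≈ 9.07 W; P_delivered ≈ 45.7 W

|Γ| = |(-14 − j35.1)/(86 − j35.1)| = 0.407
|Γ|² = 0.166
P_refl = |Γ|²·P_inc = 9.07 W, P_del = (1 − |Γ|²)·P_inc = 45.7 W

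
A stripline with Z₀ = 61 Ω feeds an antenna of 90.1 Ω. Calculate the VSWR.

VSWR ≈ 1.48

Γ = (90.1 − 61)/(90.1 + 61) = 0.193
VSWR = (1 + 0.193)/(1 − 0.193)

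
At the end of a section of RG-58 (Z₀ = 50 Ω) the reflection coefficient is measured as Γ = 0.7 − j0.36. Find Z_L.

Z_L ≈ 86.6 − j164 Ω

Z_L = Z_0·(1 + Γ)/(1 − Γ) = 50·(1.7 − j0.36)/(0.3 + j0.36)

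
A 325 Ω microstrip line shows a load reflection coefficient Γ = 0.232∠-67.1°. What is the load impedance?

Z_L = Z_0·(1 + Γ)/(1 − Γ) = 325·(1.09 − j0.214)/(0.91 + j0.214)

Z_L ≈ 352 − j159 Ω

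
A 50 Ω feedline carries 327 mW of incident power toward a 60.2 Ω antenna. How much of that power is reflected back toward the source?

Γ = (60.2 − 50)/(60.2 + 50) = 0.0926
|Γ|² = 0.00857
P_refl = |Γ|²·P_inc = 2.8 mW, P_del = (1 − |Γ|²)·P_inc = 324 mW

P_reflected ≈ 2.8 mW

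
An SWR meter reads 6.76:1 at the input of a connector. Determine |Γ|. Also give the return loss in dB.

|Γ| ≈ 0.742; return loss ≈ 2.59 dB

|Γ| = (S − 1)/(S + 1) = (6.76 − 1)/(6.76 + 1) = 5.76/7.76
RL = −20·log₁₀|Γ| = −20·log₁₀(0.742)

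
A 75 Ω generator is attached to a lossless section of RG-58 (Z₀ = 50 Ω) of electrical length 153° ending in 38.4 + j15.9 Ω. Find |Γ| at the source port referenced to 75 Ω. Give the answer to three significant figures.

|Γ| ≈ 0.4

tan(βl) = -0.51
Z_in = Z_0·(Z_L + jZ_0·tanβl)/(Z_0 + jZ_L·tanβl) = 32.2 + j2.59 Ω
Γ_s = (Z_in − Z_s)/(Z_in + Z_s) = (-42.8 + j2.59)/(107 + j2.59), |Γ_s| = 0.4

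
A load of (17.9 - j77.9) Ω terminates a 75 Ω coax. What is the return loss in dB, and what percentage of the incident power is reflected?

Γ = (-57.1 − j77.9)/(92.9 − j77.9), |Γ| = 0.797
RL = −20·log₁₀(0.797) = 1.97 dB
P_refl/P_inc = |Γ|² = 0.635

RL ≈ 1.97 dB; 63.5% of incident power reflected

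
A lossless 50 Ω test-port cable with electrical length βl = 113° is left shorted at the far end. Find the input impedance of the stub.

tan(βl) = -2.36
For a shorted stub, Z_in = jZ_0·tan(βl)

Z_in ≈ −j118 Ω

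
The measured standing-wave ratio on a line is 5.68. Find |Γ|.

|Γ| ≈ 0.701

|Γ| = (S − 1)/(S + 1) = (5.68 − 1)/(5.68 + 1) = 4.68/6.68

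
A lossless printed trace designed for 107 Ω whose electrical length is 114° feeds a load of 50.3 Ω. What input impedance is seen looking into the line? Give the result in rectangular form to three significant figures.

tan(βl) = tan(114°) = -2.25
Z_in = Z_0·(Z_L + jZ_0·tanβl)/(Z_0 + jZ_L·tanβl)
     = 107·(50.3 − j240)/(107 − j113)

Z_in ≈ 144 − j88.5 Ω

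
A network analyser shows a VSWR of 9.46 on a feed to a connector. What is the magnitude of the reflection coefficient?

|Γ| ≈ 0.809

|Γ| = (S − 1)/(S + 1) = (9.46 − 1)/(9.46 + 1) = 8.46/10.5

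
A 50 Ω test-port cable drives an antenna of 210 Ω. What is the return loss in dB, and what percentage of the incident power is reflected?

Γ = (210 − 50)/(210 + 50) = 0.615
RL = −20·log₁₀(0.615) = 4.22 dB
P_refl/P_inc = |Γ|² = 0.379

RL ≈ 4.22 dB; 37.9% of incident power reflected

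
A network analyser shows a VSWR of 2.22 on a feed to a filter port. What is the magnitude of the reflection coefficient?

|Γ| = (S − 1)/(S + 1) = (2.22 − 1)/(2.22 + 1) = 1.22/3.22

|Γ| ≈ 0.379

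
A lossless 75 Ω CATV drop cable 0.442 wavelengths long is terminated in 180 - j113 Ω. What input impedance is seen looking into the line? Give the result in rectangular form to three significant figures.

Z_in ≈ 202 + j103 Ω

βl = 2π × 0.442 = 159°
tan(βl) = tan(159°) = -0.381
Z_in = Z_0·(Z_L + jZ_0·tanβl)/(Z_0 + jZ_L·tanβl)
     = 75·(180 − j142)/(31.9 − j68.7)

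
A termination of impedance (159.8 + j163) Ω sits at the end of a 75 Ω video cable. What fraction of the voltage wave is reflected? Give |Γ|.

|Γ| ≈ 0.643

Γ = (Z_L − Z_0)/(Z_L + Z_0) = (84.8 + j163)/(234.8 + j163)
|Γ| = 184/286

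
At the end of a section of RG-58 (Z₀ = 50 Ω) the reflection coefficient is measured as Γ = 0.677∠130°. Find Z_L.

Z_L ≈ 11.6 + j22.3 Ω

Z_L = Z_0·(1 + Γ)/(1 − Γ) = 50·(0.565 + j0.519)/(1.44 − j0.519)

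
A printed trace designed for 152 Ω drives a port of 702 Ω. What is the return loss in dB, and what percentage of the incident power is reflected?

RL ≈ 3.82 dB; 41.5% of incident power reflected

Γ = (702 − 152)/(702 + 152) = 0.644
RL = −20·log₁₀(0.644) = 3.82 dB
P_refl/P_inc = |Γ|² = 0.415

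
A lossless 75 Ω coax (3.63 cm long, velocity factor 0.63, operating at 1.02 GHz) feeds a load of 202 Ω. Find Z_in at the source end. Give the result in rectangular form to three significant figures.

Z_in ≈ 30.8 − j22.5 Ω

λ = v/f = 0.63·c / 1.02 GHz = 0.185 m
βl = 2π·l/λ = 2π × 0.196 = 70.5°
tan(βl) = tan(70.5°) = 2.83
Z_in = Z_0·(Z_L + jZ_0·tanβl)/(Z_0 + jZ_L·tanβl)
     = 75·(202 + j212)/(75 + j571)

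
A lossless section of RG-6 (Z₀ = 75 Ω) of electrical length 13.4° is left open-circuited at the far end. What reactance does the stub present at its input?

X_in ≈ -315 Ω (capacitive)

tan(βl) = 0.238
For an open-circuited stub, Z_in = −jZ_0·cot(βl) = −jZ_0/tan(βl)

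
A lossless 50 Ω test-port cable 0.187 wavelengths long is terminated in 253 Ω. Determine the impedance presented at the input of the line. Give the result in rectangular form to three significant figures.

Z_in ≈ 11.5 − j19.9 Ω

βl = 2π × 0.187 = 67.3°
tan(βl) = tan(67.3°) = 2.39
Z_in = Z_0·(Z_L + jZ_0·tanβl)/(Z_0 + jZ_L·tanβl)
     = 50·(253 + j120)/(50 + j605)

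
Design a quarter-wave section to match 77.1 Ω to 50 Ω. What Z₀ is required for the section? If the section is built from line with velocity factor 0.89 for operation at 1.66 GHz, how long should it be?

Z_qwt ≈ 62.1 Ω; length ≈ 4.02 cm

Z_qwt = √(Z_0·R_L) = √(50 × 77.1) = √3855
λ = 0.89·c/f = 0.161 m, so l = λ/4 = 0.0402 m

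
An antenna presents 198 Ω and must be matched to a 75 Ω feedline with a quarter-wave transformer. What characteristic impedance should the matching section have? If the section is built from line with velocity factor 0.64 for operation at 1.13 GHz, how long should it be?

Z_qwt ≈ 122 Ω; length ≈ 4.25 cm

Z_qwt = √(Z_0·R_L) = √(75 × 198) = √14850
λ = 0.64·c/f = 0.17 m, so l = λ/4 = 0.0425 m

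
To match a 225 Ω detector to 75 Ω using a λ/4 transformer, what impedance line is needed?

Z_qwt ≈ 130 Ω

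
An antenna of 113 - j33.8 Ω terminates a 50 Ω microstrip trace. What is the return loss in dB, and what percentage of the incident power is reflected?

Γ = (63 − j33.8)/(163 − j33.8), |Γ| = 0.429
RL = −20·log₁₀(0.429) = 7.34 dB
P_refl/P_inc = |Γ|² = 0.184

RL ≈ 7.34 dB; 18.4% of incident power reflected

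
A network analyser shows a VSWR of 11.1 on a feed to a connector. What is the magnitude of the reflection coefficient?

|Γ| = (S − 1)/(S + 1) = (11.1 − 1)/(11.1 + 1) = 10.1/12.1

|Γ| ≈ 0.835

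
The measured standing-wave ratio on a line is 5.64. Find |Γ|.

|Γ| ≈ 0.699

|Γ| = (S − 1)/(S + 1) = (5.64 − 1)/(5.64 + 1) = 4.64/6.64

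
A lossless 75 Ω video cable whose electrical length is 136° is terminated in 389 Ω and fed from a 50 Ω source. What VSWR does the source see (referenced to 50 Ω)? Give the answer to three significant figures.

tan(βl) = -0.966
Z_in = Z_0·(Z_L + jZ_0·tanβl)/(Z_0 + jZ_L·tanβl) = 28.8 + j71.9 Ω
Γ_s = (Z_in − Z_s)/(Z_in + Z_s) = (-21.2 + j71.9)/(78.8 + j71.9), |Γ_s| = 0.703
VSWR = (1 + |Γ_s|)/(1 − |Γ_s|)

VSWR ≈ 5.73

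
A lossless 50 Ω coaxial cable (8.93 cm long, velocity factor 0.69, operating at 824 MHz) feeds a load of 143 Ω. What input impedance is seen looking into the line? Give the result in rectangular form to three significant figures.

Z_in ≈ 26.2 + j31.9 Ω

λ = v/f = 0.69·c / 824 MHz = 0.251 m
βl = 2π·l/λ = 2π × 0.355 = 128°
tan(βl) = tan(128°) = -1.28
Z_in = Z_0·(Z_L + jZ_0·tanβl)/(Z_0 + jZ_L·tanβl)
     = 50·(143 − j64.1)/(50 − j183)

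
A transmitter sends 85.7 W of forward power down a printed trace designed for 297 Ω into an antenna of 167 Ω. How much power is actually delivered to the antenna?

P_delivered ≈ 79 W

Γ = (167 − 297)/(167 + 297) = -0.28
|Γ|² = 0.0785
P_refl = |Γ|²·P_inc = 6.73 W, P_del = (1 − |Γ|²)·P_inc = 79 W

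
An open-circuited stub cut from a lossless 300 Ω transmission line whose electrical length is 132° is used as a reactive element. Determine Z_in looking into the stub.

Z_in ≈ +j270 Ω

tan(βl) = -1.11
For an open-circuited stub, Z_in = −jZ_0·cot(βl) = −jZ_0/tan(βl)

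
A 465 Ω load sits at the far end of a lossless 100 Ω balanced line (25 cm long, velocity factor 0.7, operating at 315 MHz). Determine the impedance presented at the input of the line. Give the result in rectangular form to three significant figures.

λ = v/f = 0.7·c / 315 MHz = 0.667 m
βl = 2π·l/λ = 2π × 0.375 = 135°
tan(βl) = tan(135°) = -1
Z_in = Z_0·(Z_L + jZ_0·tanβl)/(Z_0 + jZ_L·tanβl)
     = 100·(465 − j100)/(100 − j465)

Z_in ≈ 41.1 + j91.2 Ω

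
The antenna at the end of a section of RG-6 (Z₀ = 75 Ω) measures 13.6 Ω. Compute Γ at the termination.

Γ = -0.693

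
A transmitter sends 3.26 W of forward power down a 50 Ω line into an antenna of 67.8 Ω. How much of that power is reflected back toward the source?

P_reflected ≈ 0.0744 W

Γ = (67.8 − 50)/(67.8 + 50) = 0.151
|Γ|² = 0.0228
P_refl = |Γ|²·P_inc = 0.0744 W, P_del = (1 − |Γ|²)·P_inc = 3.19 W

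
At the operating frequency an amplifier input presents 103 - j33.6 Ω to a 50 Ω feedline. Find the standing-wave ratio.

Γ = (Z_L − Z_0)/(Z_L + Z_0) = (53 − j33.6)/(153 − j33.6)
|Γ| = 62.8/157 = 0.401
VSWR = (1 + |Γ|)/(1 − |Γ|) = 1.4/0.599

VSWR ≈ 2.34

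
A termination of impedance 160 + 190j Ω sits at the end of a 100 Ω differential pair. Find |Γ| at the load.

Γ = (Z_L − Z_0)/(Z_L + Z_0) = (60 + j190)/(260 + j190)
|Γ| = 199/322

|Γ| ≈ 0.619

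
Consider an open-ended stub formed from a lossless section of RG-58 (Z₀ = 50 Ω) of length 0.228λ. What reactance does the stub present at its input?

X_in ≈ -6.96 Ω (capacitive)

βl = 2π × 0.228 = 82.1°
tan(βl) = 7.19
For an open-ended stub, Z_in = −jZ_0·cot(βl) = −jZ_0/tan(βl)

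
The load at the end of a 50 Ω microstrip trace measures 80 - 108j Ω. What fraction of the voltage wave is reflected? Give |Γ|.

|Γ| ≈ 0.663

Γ = (Z_L − Z_0)/(Z_L + Z_0) = (30 − j108)/(130 − j108)
|Γ| = 112/169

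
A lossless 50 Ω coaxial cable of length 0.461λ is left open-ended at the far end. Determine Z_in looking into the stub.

Z_in ≈ +j200 Ω

βl = 2π × 0.461 = 166°
tan(βl) = -0.25
For an open-ended stub, Z_in = −jZ_0·cot(βl) = −jZ_0/tan(βl)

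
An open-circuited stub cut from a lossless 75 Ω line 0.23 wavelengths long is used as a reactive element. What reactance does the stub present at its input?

X_in ≈ -9.47 Ω (capacitive)

βl = 2π × 0.23 = 82.8°
tan(βl) = 7.92
For an open-circuited stub, Z_in = −jZ_0·cot(βl) = −jZ_0/tan(βl)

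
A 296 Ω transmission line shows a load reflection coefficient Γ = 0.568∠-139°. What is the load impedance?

Z_L = Z_0·(1 + Γ)/(1 − Γ) = 296·(0.571 − j0.373)/(1.43 + j0.373)

Z_L ≈ 92 − j101 Ω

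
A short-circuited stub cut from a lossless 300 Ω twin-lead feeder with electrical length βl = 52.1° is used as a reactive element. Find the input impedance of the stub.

Z_in ≈ +j385 Ω

tan(βl) = 1.28
For a short-circuited stub, Z_in = jZ_0·tan(βl)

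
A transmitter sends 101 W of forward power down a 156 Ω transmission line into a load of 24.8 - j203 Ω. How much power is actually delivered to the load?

|Γ| = |(-131.2 − j203)/(180.8 − j203)| = 0.889
|Γ|² = 0.791
P_refl = |Γ|²·P_inc = 79.8 W, P_del = (1 − |Γ|²)·P_inc = 21.2 W

P_delivered ≈ 21.2 W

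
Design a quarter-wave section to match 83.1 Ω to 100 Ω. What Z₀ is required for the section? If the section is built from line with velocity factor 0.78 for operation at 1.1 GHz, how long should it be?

Z_qwt ≈ 91.2 Ω; length ≈ 5.32 cm

Z_qwt = √(Z_0·R_L) = √(100 × 83.1) = √8310
λ = 0.78·c/f = 0.213 m, so l = λ/4 = 0.0532 m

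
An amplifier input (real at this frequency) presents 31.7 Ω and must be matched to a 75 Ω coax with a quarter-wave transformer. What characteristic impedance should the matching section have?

Z_qwt = √(Z_0·R_L) = √(75 × 31.7) = √2378

Z_qwt ≈ 48.8 Ω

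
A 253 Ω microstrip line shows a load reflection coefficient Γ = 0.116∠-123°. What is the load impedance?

Z_L ≈ 219 − j43.2 Ω

Z_L = Z_0·(1 + Γ)/(1 − Γ) = 253·(0.937 − j0.0973)/(1.06 + j0.0973)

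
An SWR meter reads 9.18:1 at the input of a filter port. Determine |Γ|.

|Γ| ≈ 0.804

|Γ| = (S − 1)/(S + 1) = (9.18 − 1)/(9.18 + 1) = 8.18/10.2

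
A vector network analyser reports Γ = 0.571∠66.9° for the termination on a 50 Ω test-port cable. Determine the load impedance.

Z_L = Z_0·(1 + Γ)/(1 − Γ) = 50·(1.22 + j0.525)/(0.776 − j0.525)

Z_L ≈ 38.4 + j59.8 Ω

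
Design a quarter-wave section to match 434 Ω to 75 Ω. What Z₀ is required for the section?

Z_qwt = √(Z_0·R_L) = √(75 × 434) = √32550

Z_qwt ≈ 180 Ω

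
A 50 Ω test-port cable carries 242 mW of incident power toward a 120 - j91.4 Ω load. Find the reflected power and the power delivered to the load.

|Γ| = |(70 − j91.4)/(170 − j91.4)| = 0.596
|Γ|² = 0.356
P_refl = |Γ|²·P_inc = 86.1 mW, P_del = (1 − |Γ|²)·P_inc = 156 mW

P_reflected ≈ 86.1 mW; P_delivered ≈ 156 mW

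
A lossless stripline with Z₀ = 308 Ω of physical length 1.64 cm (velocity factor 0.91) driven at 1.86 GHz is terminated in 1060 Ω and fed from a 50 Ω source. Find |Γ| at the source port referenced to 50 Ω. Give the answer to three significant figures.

λ = v/f = 0.91·c / 1.86 GHz = 0.147 m
βl = 2π·l/λ = 2π × 0.112 = 40.2°
tan(βl) = 0.846
Z_in = Z_0·(Z_L + jZ_0·tanβl)/(Z_0 + jZ_L·tanβl) = 192 − j298 Ω
Γ_s = (Z_in − Z_s)/(Z_in + Z_s) = (142 − j298)/(242 − j298), |Γ_s| = 0.86

|Γ| ≈ 0.86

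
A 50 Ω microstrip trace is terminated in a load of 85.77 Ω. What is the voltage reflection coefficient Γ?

Γ = (Z_L − Z_0)/(Z_L + Z_0) = (85.77 − 50)/(85.77 + 50) = 35.77/135.8

Γ = 0.263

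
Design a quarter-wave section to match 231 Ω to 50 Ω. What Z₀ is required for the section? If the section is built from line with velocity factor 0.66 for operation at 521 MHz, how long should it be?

Z_qwt ≈ 107 Ω; length ≈ 9.5 cm

Z_qwt = √(Z_0·R_L) = √(50 × 231) = √11550
λ = 0.66·c/f = 0.38 m, so l = λ/4 = 0.095 m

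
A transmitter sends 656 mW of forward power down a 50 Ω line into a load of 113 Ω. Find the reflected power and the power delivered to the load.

Γ = (113 − 50)/(113 + 50) = 0.387
|Γ|² = 0.149
P_refl = |Γ|²·P_inc = 98 mW, P_del = (1 − |Γ|²)·P_inc = 558 mW

P_reflected ≈ 98 mW; P_delivered ≈ 558 mW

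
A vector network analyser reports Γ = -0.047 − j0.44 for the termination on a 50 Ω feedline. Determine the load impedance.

Z_L ≈ 31.2 − j34.1 Ω

Z_L = Z_0·(1 + Γ)/(1 − Γ) = 50·(0.953 − j0.44)/(1.05 + j0.44)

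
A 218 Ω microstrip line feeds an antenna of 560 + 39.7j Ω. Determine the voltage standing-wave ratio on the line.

Γ = (Z_L − Z_0)/(Z_L + Z_0) = (342 + j39.7)/(778 + j39.7)
|Γ| = 344/779 = 0.442
VSWR = (1 + |Γ|)/(1 − |Γ|) = 1.44/0.558

VSWR ≈ 2.58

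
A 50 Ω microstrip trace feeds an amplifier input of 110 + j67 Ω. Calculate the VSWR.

VSWR ≈ 3.15

Γ = (Z_L − Z_0)/(Z_L + Z_0) = (60 + j67)/(160 + j67)
|Γ| = 89.9/173 = 0.518
VSWR = (1 + |Γ|)/(1 − |Γ|) = 1.52/0.482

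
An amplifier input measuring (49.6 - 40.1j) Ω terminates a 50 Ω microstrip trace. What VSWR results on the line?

Γ = (Z_L − Z_0)/(Z_L + Z_0) = (-0.4 − j40.1)/(99.6 − j40.1)
|Γ| = 40.1/107 = 0.373
VSWR = (1 + |Γ|)/(1 − |Γ|) = 1.37/0.627

VSWR ≈ 2.19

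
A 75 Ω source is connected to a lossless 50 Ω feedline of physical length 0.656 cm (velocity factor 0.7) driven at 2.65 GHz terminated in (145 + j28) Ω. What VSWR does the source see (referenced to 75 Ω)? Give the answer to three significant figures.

λ = v/f = 0.7·c / 2.65 GHz = 0.0792 m
βl = 2π·l/λ = 2π × 0.0828 = 29.8°
tan(βl) = 0.573
Z_in = Z_0·(Z_L + jZ_0·tanβl)/(Z_0 + jZ_L·tanβl) = 59.8 − j62.8 Ω
Γ_s = (Z_in − Z_s)/(Z_in + Z_s) = (-15.2 − j62.8)/(135 − j62.8), |Γ_s| = 0.435
VSWR = (1 + |Γ_s|)/(1 − |Γ_s|)

VSWR ≈ 2.54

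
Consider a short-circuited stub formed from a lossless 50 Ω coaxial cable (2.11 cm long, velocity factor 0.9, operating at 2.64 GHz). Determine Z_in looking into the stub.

Z_in ≈ +j178 Ω

λ = v/f = 0.9·c / 2.64 GHz = 0.102 m
βl = 2π·l/λ = 2π × 0.206 = 74.3°
tan(βl) = 3.55
For a short-circuited stub, Z_in = jZ_0·tan(βl)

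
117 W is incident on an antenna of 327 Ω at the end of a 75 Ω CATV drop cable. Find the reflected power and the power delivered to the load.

Γ = (327 − 75)/(327 + 75) = 0.627
|Γ|² = 0.393
P_refl = |Γ|²·P_inc = 46 W, P_del = (1 − |Γ|²)·P_inc = 71 W

P_reflected ≈ 46 W; P_delivered ≈ 71 W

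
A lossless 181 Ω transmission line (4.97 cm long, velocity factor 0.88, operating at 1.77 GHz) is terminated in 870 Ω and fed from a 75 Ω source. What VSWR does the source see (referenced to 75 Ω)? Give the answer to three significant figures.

VSWR ≈ 4.57

λ = v/f = 0.88·c / 1.77 GHz = 0.149 m
βl = 2π·l/λ = 2π × 0.333 = 120°
tan(βl) = -1.74
Z_in = Z_0·(Z_L + jZ_0·tanβl)/(Z_0 + jZ_L·tanβl) = 49.5 + j98.4 Ω
Γ_s = (Z_in − Z_s)/(Z_in + Z_s) = (-25.5 + j98.4)/(124 + j98.4), |Γ_s| = 0.641
VSWR = (1 + |Γ_s|)/(1 − |Γ_s|)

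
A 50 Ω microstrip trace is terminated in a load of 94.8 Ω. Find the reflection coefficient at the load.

Γ = 0.309

Γ = (Z_L − Z_0)/(Z_L + Z_0) = (94.8 − 50)/(94.8 + 50) = 44.8/144.8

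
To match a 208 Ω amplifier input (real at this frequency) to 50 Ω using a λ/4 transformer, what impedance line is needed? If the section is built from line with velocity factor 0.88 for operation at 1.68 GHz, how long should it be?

Z_qwt ≈ 102 Ω; length ≈ 3.93 cm

Z_qwt = √(Z_0·R_L) = √(50 × 208) = √10400
λ = 0.88·c/f = 0.157 m, so l = λ/4 = 0.0393 m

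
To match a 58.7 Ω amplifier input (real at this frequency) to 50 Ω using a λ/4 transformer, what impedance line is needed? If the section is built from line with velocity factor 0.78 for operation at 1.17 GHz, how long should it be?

Z_qwt ≈ 54.2 Ω; length ≈ 5 cm

Z_qwt = √(Z_0·R_L) = √(50 × 58.7) = √2935
λ = 0.78·c/f = 0.2 m, so l = λ/4 = 0.05 m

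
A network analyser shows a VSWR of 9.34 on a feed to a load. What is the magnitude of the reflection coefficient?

|Γ| = (S − 1)/(S + 1) = (9.34 − 1)/(9.34 + 1) = 8.34/10.3

|Γ| ≈ 0.807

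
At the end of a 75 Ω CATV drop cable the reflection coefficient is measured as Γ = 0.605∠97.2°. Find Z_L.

Z_L ≈ 31.3 + j59.3 Ω

Z_L = Z_0·(1 + Γ)/(1 − Γ) = 75·(0.924 + j0.6)/(1.08 − j0.6)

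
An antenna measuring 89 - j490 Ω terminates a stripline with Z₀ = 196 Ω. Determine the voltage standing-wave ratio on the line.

Γ = (Z_L − Z_0)/(Z_L + Z_0) = (-107 − j490)/(285 − j490)
|Γ| = 502/567 = 0.885
VSWR = (1 + |Γ|)/(1 − |Γ|) = 1.88/0.115

VSWR ≈ 16.4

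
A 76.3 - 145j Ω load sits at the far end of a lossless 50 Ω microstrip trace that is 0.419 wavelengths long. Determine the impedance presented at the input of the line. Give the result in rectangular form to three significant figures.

Z_in ≈ 90.4 + j155 Ω

βl = 2π × 0.419 = 151°
tan(βl) = tan(151°) = -0.558
Z_in = Z_0·(Z_L + jZ_0·tanβl)/(Z_0 + jZ_L·tanβl)
     = 50·(76.3 − j173)/(-30.9 − j42.6)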